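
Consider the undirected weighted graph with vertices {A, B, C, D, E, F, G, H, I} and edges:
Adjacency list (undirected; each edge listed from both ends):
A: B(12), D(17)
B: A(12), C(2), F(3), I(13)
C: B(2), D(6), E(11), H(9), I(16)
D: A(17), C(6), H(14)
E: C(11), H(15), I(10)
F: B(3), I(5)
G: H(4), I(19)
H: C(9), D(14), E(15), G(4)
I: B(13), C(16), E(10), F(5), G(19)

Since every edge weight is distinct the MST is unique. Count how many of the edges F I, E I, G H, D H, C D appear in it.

4

Sort edges by weight, then run Kruskal:
B C (2): add — endpoints in different components.
B F (3): add — endpoints in different components.
G H (4): add — endpoints in different components.
F I (5): add — endpoints in different components.
C D (6): add — endpoints in different components.
C H (9): add — endpoints in different components.
E I (10): add — endpoints in different components.
C E (11): skip — C and E already connected.
A B (12): add — endpoints in different components.
MST edge set: {B C, B F, G H, F I, C D, C H, E I, A B}.
Of the listed edges, {F I, E I, G H, C D} are in the MST → 4.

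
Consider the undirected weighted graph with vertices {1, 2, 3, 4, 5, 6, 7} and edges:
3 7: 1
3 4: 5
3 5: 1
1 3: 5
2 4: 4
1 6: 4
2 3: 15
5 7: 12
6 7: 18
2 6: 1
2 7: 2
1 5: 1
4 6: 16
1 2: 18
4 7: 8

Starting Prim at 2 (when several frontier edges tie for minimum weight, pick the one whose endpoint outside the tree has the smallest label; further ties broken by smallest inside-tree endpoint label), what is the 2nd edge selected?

2-7

Prim, starting at 2.
Step 1: cheapest edge leaving the tree is 2 6 (1); add 6.
Step 2: cheapest edge leaving the tree is 2 7 (2); add 7.
Step 3: cheapest edge leaving the tree is 3 7 (1); add 3.
Step 4: cheapest edge leaving the tree is 3 5 (1); add 5.
Step 5: cheapest edge leaving the tree is 1 5 (1); add 1.
Step 6: cheapest edge leaving the tree is 2 4 (4); add 4.
The 2nd edge added is 2 7.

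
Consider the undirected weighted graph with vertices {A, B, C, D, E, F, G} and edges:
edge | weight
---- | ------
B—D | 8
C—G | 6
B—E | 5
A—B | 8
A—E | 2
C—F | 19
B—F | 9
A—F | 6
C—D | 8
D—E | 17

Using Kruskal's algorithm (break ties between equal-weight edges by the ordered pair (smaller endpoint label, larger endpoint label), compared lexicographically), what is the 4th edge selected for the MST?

C-G

Kruskal: consider edges lightest-first.
A—E (2): add — endpoints in different components.
B—E (5): add — endpoints in different components.
A—F (6): add — endpoints in different components.
C—G (6): add — endpoints in different components.
A—B (8): skip — A and B already connected.
B—D (8): add — endpoints in different components.
C—D (8): add — endpoints in different components.
The 4th edge added is C—G.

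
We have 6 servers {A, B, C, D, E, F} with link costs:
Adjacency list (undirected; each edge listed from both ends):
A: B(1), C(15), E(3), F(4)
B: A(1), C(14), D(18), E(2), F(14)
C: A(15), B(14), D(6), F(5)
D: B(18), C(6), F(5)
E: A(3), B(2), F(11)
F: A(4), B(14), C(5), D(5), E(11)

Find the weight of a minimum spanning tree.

Grow the tree from D using Prim:
Step 1: frontier [D–F 5, C–D 6, B–D 18] → take D–F (5); add F.
Step 2: frontier [C–D 6, B–D 18, A–F 4, C–F 5, E–F 11, B–F 14] → take A–F (4); add A.
Step 3: frontier [A–B 1, A–E 3, A–C 15, C–D 6, B–D 18, C–F 5, E–F 11, B–F 14] → take A–B (1); add B.
Step 4: frontier [A–E 3, A–C 15, B–E 2, B–C 14, C–D 6, C–F 5, E–F 11] → take B–E (2); add E.
Step 5: frontier [A–C 15, B–C 14, C–D 6, C–F 5] → take C–F (5); add C.
MST edges: D–F, A–F, A–B, B–E, C–F; total weight 5+4+1+2+5 = 17.

17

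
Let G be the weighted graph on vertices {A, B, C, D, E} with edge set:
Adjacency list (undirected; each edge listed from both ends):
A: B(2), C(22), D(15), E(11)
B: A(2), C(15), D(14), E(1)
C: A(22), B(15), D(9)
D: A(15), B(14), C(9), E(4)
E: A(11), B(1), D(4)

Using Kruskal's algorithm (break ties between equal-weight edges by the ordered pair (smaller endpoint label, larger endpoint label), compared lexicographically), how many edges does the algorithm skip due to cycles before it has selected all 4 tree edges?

0

Kruskal's algorithm — process edges by increasing weight (ties by edge label):
B-E (1): add. Components now {A} {B,E} {C} {D}
A-B (2): add. Components now {A,B,E} {C} {D}
D-E (4): add. Components now {A,B,D,E} {C}
C-D (9): add. Components now {A,B,C,D,E}
Edges rejected before the tree was complete: 0.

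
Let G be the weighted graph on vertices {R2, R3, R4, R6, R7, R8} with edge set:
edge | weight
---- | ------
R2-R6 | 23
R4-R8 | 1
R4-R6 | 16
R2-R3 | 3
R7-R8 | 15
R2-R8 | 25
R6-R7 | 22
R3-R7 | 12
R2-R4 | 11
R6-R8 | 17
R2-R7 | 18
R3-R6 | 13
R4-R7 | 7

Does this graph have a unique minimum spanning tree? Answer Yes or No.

Yes

Kruskal's algorithm — process edges by increasing weight (ties by edge label):
R4-R8 (1): add — endpoints in different components.
R2-R3 (3): add — endpoints in different components.
R4-R7 (7): add — endpoints in different components.
R2-R4 (11): add — endpoints in different components.
R3-R7 (12): skip — R3 and R7 already connected.
R3-R6 (13): add — endpoints in different components.
Every non-tree edge has weight strictly greater than the heaviest edge on the tree path between its endpoints, so the MST is unique.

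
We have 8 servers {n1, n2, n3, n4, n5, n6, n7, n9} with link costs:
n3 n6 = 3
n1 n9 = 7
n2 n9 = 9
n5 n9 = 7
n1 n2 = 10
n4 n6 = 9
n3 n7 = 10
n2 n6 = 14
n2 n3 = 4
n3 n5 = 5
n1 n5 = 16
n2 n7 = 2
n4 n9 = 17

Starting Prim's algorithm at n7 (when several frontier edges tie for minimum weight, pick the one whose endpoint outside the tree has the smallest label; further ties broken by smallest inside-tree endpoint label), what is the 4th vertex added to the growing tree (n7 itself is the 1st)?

Prim, starting at n7.
Step 1: frontier [n2 n7 2, n3 n7 10] → take n2 n7 (2); add n2.
Step 2: frontier [n2 n3 4, n2 n9 9, n1 n2 10, n2 n6 14, n3 n7 10] → take n2 n3 (4); add n3.
Step 3: frontier [n2 n9 9, n1 n2 10, n2 n6 14, n3 n6 3, n3 n5 5] → take n3 n6 (3); add n6.
Step 4: frontier [n2 n9 9, n1 n2 10, n3 n5 5, n4 n6 9] → take n3 n5 (5); add n5.
Step 5: frontier [n2 n9 9, n1 n2 10, n5 n9 7, n1 n5 16, n4 n6 9] → take n5 n9 (7); add n9.
Step 6: frontier [n1 n2 10, n1 n5 16, n4 n6 9, n1 n9 7, n4 n9 17] → take n1 n9 (7); add n1.
Step 7: frontier [n4 n6 9, n4 n9 17] → take n4 n6 (9); add n4.
Vertex order: n7, n2, n3, n6, n5, n9, n1, n4. The 4th vertex is n6.

n6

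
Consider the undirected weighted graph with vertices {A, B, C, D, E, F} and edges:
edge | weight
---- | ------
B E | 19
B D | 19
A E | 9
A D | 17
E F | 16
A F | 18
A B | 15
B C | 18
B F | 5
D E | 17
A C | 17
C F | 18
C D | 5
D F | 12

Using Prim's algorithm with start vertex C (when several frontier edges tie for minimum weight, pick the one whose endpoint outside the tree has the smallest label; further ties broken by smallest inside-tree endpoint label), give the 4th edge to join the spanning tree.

A-B

Prim, starting at C.
Step 1: frontier [C D 5, A C 17, B C 18, C F 18] → take C D (5); add D.
Step 2: frontier [A C 17, B C 18, C F 18, D F 12, A D 17, D E 17, B D 19] → take D F (12); add F.
Step 3: frontier [A C 17, B C 18, A D 17, D E 17, B D 19, B F 5, E F 16, A F 18] → take B F (5); add B.
Step 4: frontier [A B 15, B E 19, A C 17, A D 17, D E 17, E F 16, A F 18] → take A B (15); add A.
Step 5: frontier [A E 9, B E 19, D E 17, E F 16] → take A E (9); add E.
The 4th edge added is A B.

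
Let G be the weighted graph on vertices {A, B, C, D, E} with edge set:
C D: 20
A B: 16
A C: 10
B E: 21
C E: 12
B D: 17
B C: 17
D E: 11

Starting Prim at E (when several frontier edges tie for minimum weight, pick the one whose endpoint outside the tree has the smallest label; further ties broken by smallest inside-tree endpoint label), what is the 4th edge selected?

Prim, starting at E.
Step 1: cheapest edge leaving the tree is D E (11); add D.
Step 2: cheapest edge leaving the tree is C E (12); add C.
Step 3: cheapest edge leaving the tree is A C (10); add A.
Step 4: cheapest edge leaving the tree is A B (16); add B.
The 4th edge added is A B.

A-B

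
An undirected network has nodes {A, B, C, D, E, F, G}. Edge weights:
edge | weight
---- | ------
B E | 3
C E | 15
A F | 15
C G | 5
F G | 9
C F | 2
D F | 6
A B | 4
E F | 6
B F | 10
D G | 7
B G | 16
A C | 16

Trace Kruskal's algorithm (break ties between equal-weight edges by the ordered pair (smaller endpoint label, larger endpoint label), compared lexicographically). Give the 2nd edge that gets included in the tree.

B-E

Kruskal: consider edges lightest-first.
C F (2): add — endpoints in different components.
B E (3): add — endpoints in different components.
A B (4): add — endpoints in different components.
C G (5): add — endpoints in different components.
D F (6): add — endpoints in different components.
E F (6): add — endpoints in different components.
The 2nd edge added is B E.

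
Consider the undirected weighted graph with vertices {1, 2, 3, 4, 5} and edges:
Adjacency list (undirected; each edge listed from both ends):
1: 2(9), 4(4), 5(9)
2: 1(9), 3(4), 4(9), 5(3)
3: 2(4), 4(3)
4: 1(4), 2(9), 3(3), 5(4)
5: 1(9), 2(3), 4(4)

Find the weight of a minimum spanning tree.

Grow the tree from 4 using Prim:
Step 1: frontier [3—4 3, 1—4 4, 4—5 4, 2—4 9] → take 3—4 (3); add 3.
Step 2: frontier [2—3 4, 1—4 4, 4—5 4, 2—4 9] → take 1—4 (4); add 1.
Step 3: frontier [1—2 9, 1—5 9, 2—3 4, 4—5 4, 2—4 9] → take 2—3 (4); add 2.
Step 4: frontier [1—5 9, 2—5 3, 4—5 4] → take 2—5 (3); add 5.
MST edges: 3—4, 1—4, 2—3, 2—5; total weight 3+4+4+3 = 14.

14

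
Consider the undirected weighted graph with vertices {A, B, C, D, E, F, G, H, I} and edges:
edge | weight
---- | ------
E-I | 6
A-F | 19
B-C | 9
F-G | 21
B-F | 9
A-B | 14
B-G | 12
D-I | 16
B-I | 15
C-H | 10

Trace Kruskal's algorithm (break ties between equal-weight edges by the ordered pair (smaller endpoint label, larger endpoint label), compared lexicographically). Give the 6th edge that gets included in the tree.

Kruskal: consider edges lightest-first.
E-I (6): add — endpoints in different components.
B-C (9): add — endpoints in different components.
B-F (9): add — endpoints in different components.
C-H (10): add — endpoints in different components.
B-G (12): add — endpoints in different components.
A-B (14): add — endpoints in different components.
B-I (15): add — endpoints in different components.
D-I (16): add — endpoints in different components.
The 6th edge added is A-B.

A-B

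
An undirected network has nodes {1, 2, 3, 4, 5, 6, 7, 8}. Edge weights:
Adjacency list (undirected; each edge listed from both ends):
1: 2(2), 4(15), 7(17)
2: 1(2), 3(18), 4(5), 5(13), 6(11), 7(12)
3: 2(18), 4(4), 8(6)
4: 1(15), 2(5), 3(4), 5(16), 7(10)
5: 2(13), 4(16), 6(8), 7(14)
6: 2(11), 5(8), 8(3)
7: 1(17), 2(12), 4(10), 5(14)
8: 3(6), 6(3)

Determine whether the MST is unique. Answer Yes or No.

Yes

Sort edges by weight, then run Kruskal:
1–2 (2): add — endpoints in different components.
6–8 (3): add — endpoints in different components.
3–4 (4): add — endpoints in different components.
2–4 (5): add — endpoints in different components.
3–8 (6): add — endpoints in different components.
5–6 (8): add — endpoints in different components.
4–7 (10): add — endpoints in different components.
Every non-tree edge has weight strictly greater than the heaviest edge on the tree path between its endpoints, so the MST is unique.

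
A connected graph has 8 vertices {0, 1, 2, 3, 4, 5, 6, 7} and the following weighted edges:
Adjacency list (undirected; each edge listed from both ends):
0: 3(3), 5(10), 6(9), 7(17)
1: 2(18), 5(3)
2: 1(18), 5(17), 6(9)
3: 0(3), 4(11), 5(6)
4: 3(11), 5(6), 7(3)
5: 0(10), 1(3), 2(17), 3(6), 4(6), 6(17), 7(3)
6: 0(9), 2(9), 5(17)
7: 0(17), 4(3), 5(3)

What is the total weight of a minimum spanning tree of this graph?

36

Kruskal's algorithm — process edges by increasing weight (ties by edge label):
0–3 (3): add — endpoints in different components.
1–5 (3): add — endpoints in different components.
4–7 (3): add — endpoints in different components.
5–7 (3): add — endpoints in different components.
3–5 (6): add — endpoints in different components.
4–5 (6): skip — 4 and 5 already connected.
0–6 (9): add — endpoints in different components.
2–6 (9): add — endpoints in different components.
MST edges: 0–3, 1–5, 4–7, 5–7, 3–5, 0–6, 2–6; total weight 3+3+3+3+6+9+9 = 36.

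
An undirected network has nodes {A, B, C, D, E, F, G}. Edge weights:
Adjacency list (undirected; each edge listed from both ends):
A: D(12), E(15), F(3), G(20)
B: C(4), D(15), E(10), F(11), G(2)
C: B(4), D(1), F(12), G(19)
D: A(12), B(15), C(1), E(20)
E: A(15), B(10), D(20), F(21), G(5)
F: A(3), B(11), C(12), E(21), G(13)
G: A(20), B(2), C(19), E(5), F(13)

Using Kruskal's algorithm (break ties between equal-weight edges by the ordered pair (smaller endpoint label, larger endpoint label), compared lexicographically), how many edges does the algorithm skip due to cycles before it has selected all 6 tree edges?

1

Kruskal's algorithm — process edges by increasing weight (ties by edge label):
C-D (1): add — endpoints in different components.
B-G (2): add — endpoints in different components.
A-F (3): add — endpoints in different components.
B-C (4): add — endpoints in different components.
E-G (5): add — endpoints in different components.
B-E (10): skip — B and E already connected.
B-F (11): add — endpoints in different components.
Edges rejected before the tree was complete: 1.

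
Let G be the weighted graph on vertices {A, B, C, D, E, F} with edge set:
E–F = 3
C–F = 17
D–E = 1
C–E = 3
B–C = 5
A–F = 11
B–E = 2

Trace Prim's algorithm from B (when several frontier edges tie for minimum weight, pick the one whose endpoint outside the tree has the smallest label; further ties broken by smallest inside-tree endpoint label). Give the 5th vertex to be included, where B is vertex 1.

F

Prim, starting at B.
Step 1: cheapest edge leaving the tree is B–E (2); add E.
Step 2: cheapest edge leaving the tree is D–E (1); add D.
Step 3: cheapest edge leaving the tree is C–E (3); add C.
Step 4: cheapest edge leaving the tree is E–F (3); add F.
Step 5: cheapest edge leaving the tree is A–F (11); add A.
Vertex order: B, E, D, C, F, A. The 5th vertex is F.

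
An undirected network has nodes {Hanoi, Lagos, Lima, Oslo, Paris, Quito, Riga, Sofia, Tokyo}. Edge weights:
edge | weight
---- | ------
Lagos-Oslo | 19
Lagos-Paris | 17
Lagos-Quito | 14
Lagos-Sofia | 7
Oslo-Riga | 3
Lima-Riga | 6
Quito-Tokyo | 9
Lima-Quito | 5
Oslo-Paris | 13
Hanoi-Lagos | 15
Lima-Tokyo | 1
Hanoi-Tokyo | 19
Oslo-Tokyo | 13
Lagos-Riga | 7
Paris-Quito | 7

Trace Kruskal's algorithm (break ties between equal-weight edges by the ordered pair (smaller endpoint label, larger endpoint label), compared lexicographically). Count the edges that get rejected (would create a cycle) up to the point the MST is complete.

Kruskal's algorithm — process edges by increasing weight (ties by edge label):
Lima-Tokyo (1): add — endpoints in different components.
Oslo-Riga (3): add — endpoints in different components.
Lima-Quito (5): add — endpoints in different components.
Lima-Riga (6): add — endpoints in different components.
Lagos-Riga (7): add — endpoints in different components.
Lagos-Sofia (7): add — endpoints in different components.
Paris-Quito (7): add — endpoints in different components.
Quito-Tokyo (9): skip — Tokyo and Quito already connected.
Oslo-Paris (13): skip — Paris and Oslo already connected.
Oslo-Tokyo (13): skip — Tokyo and Oslo already connected.
Lagos-Quito (14): skip — Lagos and Quito already connected.
Hanoi-Lagos (15): add — endpoints in different components.
Edges rejected before the tree was complete: 4.

4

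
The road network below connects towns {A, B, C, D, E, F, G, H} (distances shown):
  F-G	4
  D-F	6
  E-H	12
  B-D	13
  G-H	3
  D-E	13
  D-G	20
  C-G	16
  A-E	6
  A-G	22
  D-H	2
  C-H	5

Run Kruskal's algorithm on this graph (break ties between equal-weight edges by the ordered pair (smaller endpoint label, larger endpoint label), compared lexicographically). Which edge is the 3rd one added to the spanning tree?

Kruskal's algorithm — process edges by increasing weight (ties by edge label):
D-H (2): add — endpoints in different components.
G-H (3): add — endpoints in different components.
F-G (4): add — endpoints in different components.
C-H (5): add — endpoints in different components.
A-E (6): add — endpoints in different components.
D-F (6): skip — D and F already connected.
E-H (12): add — endpoints in different components.
B-D (13): add — endpoints in different components.
The 3rd edge added is F-G.

F-G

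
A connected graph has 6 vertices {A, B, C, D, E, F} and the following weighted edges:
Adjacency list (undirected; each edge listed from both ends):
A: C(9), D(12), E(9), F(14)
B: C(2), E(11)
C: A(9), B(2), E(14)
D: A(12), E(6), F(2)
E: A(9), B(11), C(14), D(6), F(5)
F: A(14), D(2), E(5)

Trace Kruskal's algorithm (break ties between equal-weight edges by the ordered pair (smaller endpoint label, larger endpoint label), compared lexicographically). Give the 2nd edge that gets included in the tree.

Kruskal's algorithm — process edges by increasing weight (ties by edge label):
B–C (2): add. Components now {A} {B,C} {D} {E} {F}
D–F (2): add. Components now {A} {B,C} {D,F} {E}
E–F (5): add. Components now {A} {B,C} {D,E,F}
D–E (6): skip — D and E already connected.
A–C (9): add. Components now {A,B,C} {D,E,F}
A–E (9): add. Components now {A,B,C,D,E,F}
The 2nd edge added is D–F.

D-F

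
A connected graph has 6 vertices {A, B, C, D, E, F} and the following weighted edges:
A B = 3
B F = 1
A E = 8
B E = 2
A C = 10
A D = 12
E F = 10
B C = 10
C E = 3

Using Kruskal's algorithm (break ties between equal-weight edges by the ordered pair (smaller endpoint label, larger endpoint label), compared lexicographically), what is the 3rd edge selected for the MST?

Kruskal's algorithm — process edges by increasing weight (ties by edge label):
B F (1): add — endpoints in different components.
B E (2): add — endpoints in different components.
A B (3): add — endpoints in different components.
C E (3): add — endpoints in different components.
A E (8): skip — A and E already connected.
A C (10): skip — A and C already connected.
B C (10): skip — B and C already connected.
E F (10): skip — E and F already connected.
A D (12): add — endpoints in different components.
The 3rd edge added is A B.

A-B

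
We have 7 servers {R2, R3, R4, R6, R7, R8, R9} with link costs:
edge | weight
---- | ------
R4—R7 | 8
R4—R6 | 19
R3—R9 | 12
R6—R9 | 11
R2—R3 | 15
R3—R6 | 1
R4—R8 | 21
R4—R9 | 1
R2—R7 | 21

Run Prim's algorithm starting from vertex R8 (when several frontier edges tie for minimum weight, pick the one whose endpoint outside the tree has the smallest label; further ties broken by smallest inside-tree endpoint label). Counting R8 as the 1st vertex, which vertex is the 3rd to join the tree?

Prim's algorithm from R8:
Step 1: frontier [R4—R8 21] → take R4—R8 (21); add R4.
Step 2: frontier [R4—R9 1, R4—R7 8, R4—R6 19] → take R4—R9 (1); add R9.
Step 3: frontier [R4—R7 8, R4—R6 19, R6—R9 11, R3—R9 12] → take R4—R7 (8); add R7.
Step 4: frontier [R4—R6 19, R2—R7 21, R6—R9 11, R3—R9 12] → take R6—R9 (11); add R6.
Step 5: frontier [R3—R6 1, R2—R7 21, R3—R9 12] → take R3—R6 (1); add R3.
Step 6: frontier [R2—R3 15, R2—R7 21] → take R2—R3 (15); add R2.
Vertex order: R8, R4, R9, R7, R6, R3, R2. The 3rd vertex is R9.

R9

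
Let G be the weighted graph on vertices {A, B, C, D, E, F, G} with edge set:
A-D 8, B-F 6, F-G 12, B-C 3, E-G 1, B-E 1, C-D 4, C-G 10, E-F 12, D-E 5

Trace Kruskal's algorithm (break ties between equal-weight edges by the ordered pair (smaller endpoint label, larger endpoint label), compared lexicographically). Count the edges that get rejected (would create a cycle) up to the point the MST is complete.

Sort edges by weight, then run Kruskal:
B-E (1): add. Components now {A} {B,E} {C} {D} {F} {G}
E-G (1): add. Components now {A} {B,E,G} {C} {D} {F}
B-C (3): add. Components now {A} {B,C,E,G} {D} {F}
C-D (4): add. Components now {A} {B,C,D,E,G} {F}
D-E (5): skip — D and E already connected.
B-F (6): add. Components now {A} {B,C,D,E,F,G}
A-D (8): add. Components now {A,B,C,D,E,F,G}
Edges rejected before the tree was complete: 1.

1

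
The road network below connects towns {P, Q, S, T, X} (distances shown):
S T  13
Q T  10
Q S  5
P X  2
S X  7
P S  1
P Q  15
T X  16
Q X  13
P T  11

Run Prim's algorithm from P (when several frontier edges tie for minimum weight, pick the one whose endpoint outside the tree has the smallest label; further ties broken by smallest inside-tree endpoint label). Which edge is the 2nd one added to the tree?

P-X

Prim, starting at P.
Step 1: cheapest edge leaving the tree is P S (1); add S.
Step 2: cheapest edge leaving the tree is P X (2); add X.
Step 3: cheapest edge leaving the tree is Q S (5); add Q.
Step 4: cheapest edge leaving the tree is Q T (10); add T.
The 2nd edge added is P X.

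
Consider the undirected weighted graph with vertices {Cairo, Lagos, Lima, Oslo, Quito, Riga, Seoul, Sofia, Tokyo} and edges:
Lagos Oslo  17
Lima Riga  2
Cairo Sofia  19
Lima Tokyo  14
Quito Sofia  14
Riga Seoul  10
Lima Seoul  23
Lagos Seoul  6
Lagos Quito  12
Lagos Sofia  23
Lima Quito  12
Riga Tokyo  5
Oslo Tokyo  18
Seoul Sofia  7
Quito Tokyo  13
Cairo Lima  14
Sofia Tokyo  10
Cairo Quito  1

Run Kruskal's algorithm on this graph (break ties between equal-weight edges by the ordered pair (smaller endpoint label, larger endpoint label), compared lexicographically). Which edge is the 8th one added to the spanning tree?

Sort edges by weight, then run Kruskal:
Cairo Quito (1): add — endpoints in different components.
Lima Riga (2): add — endpoints in different components.
Riga Tokyo (5): add — endpoints in different components.
Lagos Seoul (6): add — endpoints in different components.
Seoul Sofia (7): add — endpoints in different components.
Riga Seoul (10): add — endpoints in different components.
Sofia Tokyo (10): skip — Sofia and Tokyo already connected.
Lagos Quito (12): add — endpoints in different components.
Lima Quito (12): skip — Lima and Quito already connected.
Quito Tokyo (13): skip — Tokyo and Quito already connected.
Cairo Lima (14): skip — Lima and Cairo already connected.
Lima Tokyo (14): skip — Lima and Tokyo already connected.
Quito Sofia (14): skip — Sofia and Quito already connected.
Lagos Oslo (17): add — endpoints in different components.
The 8th edge added is Lagos Oslo.

Lagos-Oslo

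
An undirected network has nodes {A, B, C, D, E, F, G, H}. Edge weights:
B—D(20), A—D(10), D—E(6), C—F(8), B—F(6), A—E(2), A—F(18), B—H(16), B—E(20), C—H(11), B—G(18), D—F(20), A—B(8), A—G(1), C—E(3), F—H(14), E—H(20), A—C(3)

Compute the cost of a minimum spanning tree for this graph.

Grow the tree from F using Prim:
Step 1: cheapest edge leaving the tree is B—F (6); add B.
Step 2: cheapest edge leaving the tree is A—B (8); add A.
Step 3: cheapest edge leaving the tree is A—G (1); add G.
Step 4: cheapest edge leaving the tree is A—E (2); add E.
Step 5: cheapest edge leaving the tree is A—C (3); add C.
Step 6: cheapest edge leaving the tree is D—E (6); add D.
Step 7: cheapest edge leaving the tree is C—H (11); add H.
MST edges: B—F, A—B, A—G, A—E, A—C, D—E, C—H; total weight 6+8+1+2+3+6+11 = 37.

37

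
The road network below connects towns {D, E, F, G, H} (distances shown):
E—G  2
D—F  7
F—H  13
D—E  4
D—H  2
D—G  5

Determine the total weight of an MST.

Sort edges by weight, then run Kruskal:
D—H (2): add — endpoints in different components.
E—G (2): add — endpoints in different components.
D—E (4): add — endpoints in different components.
D—G (5): skip — D and G already connected.
D—F (7): add — endpoints in different components.
MST edges: D—H, E—G, D—E, D—F; total weight 2+2+4+7 = 15.

15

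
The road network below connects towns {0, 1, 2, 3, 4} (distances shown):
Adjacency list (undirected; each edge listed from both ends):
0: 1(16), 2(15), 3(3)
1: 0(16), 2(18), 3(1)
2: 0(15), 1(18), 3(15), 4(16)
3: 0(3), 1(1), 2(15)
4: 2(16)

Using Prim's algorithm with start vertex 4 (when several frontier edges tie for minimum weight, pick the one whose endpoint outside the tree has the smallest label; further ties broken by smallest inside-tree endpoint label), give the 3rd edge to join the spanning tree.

0-3

Prim, starting at 4.
Step 1: cheapest edge leaving the tree is 2–4 (16); add 2.
Step 2: cheapest edge leaving the tree is 0–2 (15); add 0.
Step 3: cheapest edge leaving the tree is 0–3 (3); add 3.
Step 4: cheapest edge leaving the tree is 1–3 (1); add 1.
The 3rd edge added is 0–3.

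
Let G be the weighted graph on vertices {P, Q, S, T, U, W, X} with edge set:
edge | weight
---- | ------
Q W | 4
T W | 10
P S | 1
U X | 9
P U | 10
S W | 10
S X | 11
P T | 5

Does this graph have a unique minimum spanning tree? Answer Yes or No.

Kruskal's algorithm — process edges by increasing weight (ties by edge label):
P S (1): add — endpoints in different components.
Q W (4): add — endpoints in different components.
P T (5): add — endpoints in different components.
U X (9): add — endpoints in different components.
P U (10): add — endpoints in different components.
S W (10): add — endpoints in different components.
Non-tree edge T W has weight 10, equal to the heaviest edge on its tree cycle — swapping gives another MST of the same weight. Not unique.

No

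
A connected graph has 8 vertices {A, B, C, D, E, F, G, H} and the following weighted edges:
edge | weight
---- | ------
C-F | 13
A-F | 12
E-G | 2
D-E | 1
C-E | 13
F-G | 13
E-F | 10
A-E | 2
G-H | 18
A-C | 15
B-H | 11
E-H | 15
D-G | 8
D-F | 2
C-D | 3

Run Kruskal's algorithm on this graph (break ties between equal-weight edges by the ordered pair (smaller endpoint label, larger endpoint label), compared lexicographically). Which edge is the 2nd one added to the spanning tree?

Sort edges by weight, then run Kruskal:
D-E (1): add — endpoints in different components.
A-E (2): add — endpoints in different components.
D-F (2): add — endpoints in different components.
E-G (2): add — endpoints in different components.
C-D (3): add — endpoints in different components.
D-G (8): skip — D and G already connected.
E-F (10): skip — E and F already connected.
B-H (11): add — endpoints in different components.
A-F (12): skip — A and F already connected.
C-E (13): skip — C and E already connected.
C-F (13): skip — C and F already connected.
F-G (13): skip — F and G already connected.
A-C (15): skip — A and C already connected.
E-H (15): add — endpoints in different components.
The 2nd edge added is A-E.

A-E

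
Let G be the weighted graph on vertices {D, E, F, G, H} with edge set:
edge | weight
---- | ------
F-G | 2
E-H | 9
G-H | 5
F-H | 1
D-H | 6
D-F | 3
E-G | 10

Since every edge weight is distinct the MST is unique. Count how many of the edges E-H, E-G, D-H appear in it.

Sort edges by weight, then run Kruskal:
F-H (1): add. Components now {D} {E} {F,H} {G}
F-G (2): add. Components now {D} {E} {F,G,H}
D-F (3): add. Components now {D,F,G,H} {E}
G-H (5): skip — G and H already connected.
D-H (6): skip — D and H already connected.
E-H (9): add. Components now {D,E,F,G,H}
MST edge set: {F-H, F-G, D-F, E-H}.
Of the listed edges, {E-H} are in the MST → 1.

1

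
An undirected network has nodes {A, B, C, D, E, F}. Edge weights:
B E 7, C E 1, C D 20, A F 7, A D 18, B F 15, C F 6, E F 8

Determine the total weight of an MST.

39

Sort edges by weight, then run Kruskal:
C E (1): add — endpoints in different components.
C F (6): add — endpoints in different components.
A F (7): add — endpoints in different components.
B E (7): add — endpoints in different components.
E F (8): skip — E and F already connected.
B F (15): skip — B and F already connected.
A D (18): add — endpoints in different components.
MST edges: C E, C F, A F, B E, A D; total weight 1+6+7+7+18 = 39.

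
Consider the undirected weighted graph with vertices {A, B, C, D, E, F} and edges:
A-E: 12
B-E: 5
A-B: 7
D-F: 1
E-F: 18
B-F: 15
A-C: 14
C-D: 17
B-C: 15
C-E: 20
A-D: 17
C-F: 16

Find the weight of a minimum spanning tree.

Kruskal: consider edges lightest-first.
D-F (1): add. Components now {A} {B} {C} {D,F} {E}
B-E (5): add. Components now {A} {B,E} {C} {D,F}
A-B (7): add. Components now {A,B,E} {C} {D,F}
A-E (12): skip — A and E already connected.
A-C (14): add. Components now {A,B,C,E} {D,F}
B-C (15): skip — B and C already connected.
B-F (15): add. Components now {A,B,C,D,E,F}
MST edges: D-F, B-E, A-B, A-C, B-F; total weight 1+5+7+14+15 = 42.

42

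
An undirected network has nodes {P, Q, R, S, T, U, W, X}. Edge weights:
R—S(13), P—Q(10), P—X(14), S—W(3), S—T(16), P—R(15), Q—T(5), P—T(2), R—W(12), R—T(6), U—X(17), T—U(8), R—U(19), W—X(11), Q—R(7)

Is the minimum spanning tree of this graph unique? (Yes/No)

Yes

Kruskal: consider edges lightest-first.
P—T (2): add — endpoints in different components.
S—W (3): add — endpoints in different components.
Q—T (5): add — endpoints in different components.
R—T (6): add — endpoints in different components.
Q—R (7): skip — Q and R already connected.
T—U (8): add — endpoints in different components.
P—Q (10): skip — P and Q already connected.
W—X (11): add — endpoints in different components.
R—W (12): add — endpoints in different components.
Every non-tree edge has weight strictly greater than the heaviest edge on the tree path between its endpoints, so the MST is unique.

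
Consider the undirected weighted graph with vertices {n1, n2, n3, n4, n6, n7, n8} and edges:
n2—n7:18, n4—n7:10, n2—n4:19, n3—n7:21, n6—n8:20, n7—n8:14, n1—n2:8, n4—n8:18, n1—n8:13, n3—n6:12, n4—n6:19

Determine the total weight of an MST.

76

Prim, starting at n8.
Step 1: cheapest edge leaving the tree is n1—n8 (13); add n1.
Step 2: cheapest edge leaving the tree is n1—n2 (8); add n2.
Step 3: cheapest edge leaving the tree is n7—n8 (14); add n7.
Step 4: cheapest edge leaving the tree is n4—n7 (10); add n4.
Step 5: cheapest edge leaving the tree is n4—n6 (19); add n6.
Step 6: cheapest edge leaving the tree is n3—n6 (12); add n3.
MST edges: n1—n8, n1—n2, n7—n8, n4—n7, n4—n6, n3—n6; total weight 13+8+14+10+19+12 = 76.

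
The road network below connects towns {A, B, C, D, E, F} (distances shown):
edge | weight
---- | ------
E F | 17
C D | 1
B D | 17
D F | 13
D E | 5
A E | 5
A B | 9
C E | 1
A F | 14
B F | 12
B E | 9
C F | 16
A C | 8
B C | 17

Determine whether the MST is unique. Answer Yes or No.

No

Kruskal's algorithm — process edges by increasing weight (ties by edge label):
C D (1): add — endpoints in different components.
C E (1): add — endpoints in different components.
A E (5): add — endpoints in different components.
D E (5): skip — D and E already connected.
A C (8): skip — A and C already connected.
A B (9): add — endpoints in different components.
B E (9): skip — B and E already connected.
B F (12): add — endpoints in different components.
Non-tree edge B E has weight 9, equal to the heaviest edge on its tree cycle — swapping gives another MST of the same weight. Not unique.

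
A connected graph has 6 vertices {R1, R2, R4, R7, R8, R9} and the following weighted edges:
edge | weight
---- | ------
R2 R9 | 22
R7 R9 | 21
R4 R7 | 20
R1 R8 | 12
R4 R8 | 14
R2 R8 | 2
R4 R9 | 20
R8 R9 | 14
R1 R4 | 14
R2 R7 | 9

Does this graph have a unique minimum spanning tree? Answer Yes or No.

No

Kruskal's algorithm — process edges by increasing weight (ties by edge label):
R2 R8 (2): add — endpoints in different components.
R2 R7 (9): add — endpoints in different components.
R1 R8 (12): add — endpoints in different components.
R1 R4 (14): add — endpoints in different components.
R4 R8 (14): skip — R8 and R4 already connected.
R8 R9 (14): add — endpoints in different components.
Non-tree edge R4 R8 has weight 14, equal to the heaviest edge on its tree cycle — swapping gives another MST of the same weight. Not unique.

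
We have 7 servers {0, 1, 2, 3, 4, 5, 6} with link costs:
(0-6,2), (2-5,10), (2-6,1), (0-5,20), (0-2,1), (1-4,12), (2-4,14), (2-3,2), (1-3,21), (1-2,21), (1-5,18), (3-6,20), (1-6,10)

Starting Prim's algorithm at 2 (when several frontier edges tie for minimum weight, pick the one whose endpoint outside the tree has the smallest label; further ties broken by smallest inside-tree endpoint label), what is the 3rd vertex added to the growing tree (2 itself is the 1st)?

Prim's algorithm from 2:
Step 1: frontier [0-2 1, 2-6 1, 2-3 2, 2-5 10, 2-4 14, 1-2 21] → take 0-2 (1); add 0.
Step 2: frontier [0-6 2, 0-5 20, 2-6 1, 2-3 2, 2-5 10, 2-4 14, 1-2 21] → take 2-6 (1); add 6.
Step 3: frontier [0-5 20, 2-3 2, 2-5 10, 2-4 14, 1-2 21, 1-6 10, 3-6 20] → take 2-3 (2); add 3.
Step 4: frontier [0-5 20, 2-5 10, 2-4 14, 1-2 21, 1-3 21, 1-6 10] → take 1-6 (10); add 1.
Step 5: frontier [0-5 20, 1-4 12, 1-5 18, 2-5 10, 2-4 14] → take 2-5 (10); add 5.
Step 6: frontier [1-4 12, 2-4 14] → take 1-4 (12); add 4.
Vertex order: 2, 0, 6, 3, 1, 5, 4. The 3rd vertex is 6.

6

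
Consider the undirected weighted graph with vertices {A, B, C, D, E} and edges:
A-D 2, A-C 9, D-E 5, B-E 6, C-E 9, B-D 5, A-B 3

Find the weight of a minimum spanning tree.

19

Grow the tree from E using Prim:
Step 1: frontier [D-E 5, B-E 6, C-E 9] → take D-E (5); add D.
Step 2: frontier [A-D 2, B-D 5, B-E 6, C-E 9] → take A-D (2); add A.
Step 3: frontier [A-B 3, A-C 9, B-D 5, B-E 6, C-E 9] → take A-B (3); add B.
Step 4: frontier [A-C 9, C-E 9] → take A-C (9); add C.
MST edges: D-E, A-D, A-B, A-C; total weight 5+2+3+9 = 19.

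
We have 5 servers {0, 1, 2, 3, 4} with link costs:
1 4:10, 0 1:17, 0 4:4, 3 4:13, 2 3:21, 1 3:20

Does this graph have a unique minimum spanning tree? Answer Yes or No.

Yes

Kruskal's algorithm — process edges by increasing weight (ties by edge label):
0 4 (4): add. Components now {0,4} {1} {2} {3}
1 4 (10): add. Components now {0,1,4} {2} {3}
3 4 (13): add. Components now {0,1,3,4} {2}
0 1 (17): skip — 0 and 1 already connected.
1 3 (20): skip — 1 and 3 already connected.
2 3 (21): add. Components now {0,1,2,3,4}
Every non-tree edge has weight strictly greater than the heaviest edge on the tree path between its endpoints, so the MST is unique.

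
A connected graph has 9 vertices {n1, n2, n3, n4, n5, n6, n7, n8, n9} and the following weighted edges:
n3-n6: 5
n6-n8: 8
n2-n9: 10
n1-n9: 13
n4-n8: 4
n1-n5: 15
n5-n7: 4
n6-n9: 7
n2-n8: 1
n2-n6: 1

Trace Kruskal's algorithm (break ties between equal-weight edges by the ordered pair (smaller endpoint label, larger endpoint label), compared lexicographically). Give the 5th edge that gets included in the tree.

Kruskal's algorithm — process edges by increasing weight (ties by edge label):
n2-n6 (1): add — endpoints in different components.
n2-n8 (1): add — endpoints in different components.
n4-n8 (4): add — endpoints in different components.
n5-n7 (4): add — endpoints in different components.
n3-n6 (5): add — endpoints in different components.
n6-n9 (7): add — endpoints in different components.
n6-n8 (8): skip — n6 and n8 already connected.
n2-n9 (10): skip — n2 and n9 already connected.
n1-n9 (13): add — endpoints in different components.
n1-n5 (15): add — endpoints in different components.
The 5th edge added is n3-n6.

n3-n6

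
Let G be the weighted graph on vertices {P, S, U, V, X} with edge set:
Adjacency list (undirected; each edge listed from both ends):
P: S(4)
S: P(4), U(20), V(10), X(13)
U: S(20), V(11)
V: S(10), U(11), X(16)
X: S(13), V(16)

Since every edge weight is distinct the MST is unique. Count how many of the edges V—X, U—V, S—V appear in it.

Sort edges by weight, then run Kruskal:
P—S (4): add. Components now {P,S} {X} {V} {U}
S—V (10): add. Components now {P,S,V} {X} {U}
U—V (11): add. Components now {P,S,U,V} {X}
S—X (13): add. Components now {P,S,U,V,X}
MST edge set: {P—S, S—V, U—V, S—X}.
Of the listed edges, {U—V, S—V} are in the MST → 2.

2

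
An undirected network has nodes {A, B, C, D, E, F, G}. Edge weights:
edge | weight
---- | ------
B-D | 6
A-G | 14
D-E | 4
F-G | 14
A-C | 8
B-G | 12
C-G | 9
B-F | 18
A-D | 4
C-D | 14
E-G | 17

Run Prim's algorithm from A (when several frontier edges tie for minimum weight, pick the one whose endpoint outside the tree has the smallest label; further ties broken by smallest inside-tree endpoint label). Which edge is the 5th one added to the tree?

C-G

Prim's algorithm from A:
Step 1: cheapest edge leaving the tree is A-D (4); add D.
Step 2: cheapest edge leaving the tree is D-E (4); add E.
Step 3: cheapest edge leaving the tree is B-D (6); add B.
Step 4: cheapest edge leaving the tree is A-C (8); add C.
Step 5: cheapest edge leaving the tree is C-G (9); add G.
Step 6: cheapest edge leaving the tree is F-G (14); add F.
The 5th edge added is C-G.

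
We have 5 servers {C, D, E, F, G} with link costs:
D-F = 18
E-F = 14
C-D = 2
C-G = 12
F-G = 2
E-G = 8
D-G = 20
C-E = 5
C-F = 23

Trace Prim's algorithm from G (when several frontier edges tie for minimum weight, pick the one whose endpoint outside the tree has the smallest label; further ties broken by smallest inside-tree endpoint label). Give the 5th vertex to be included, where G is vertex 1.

D

Prim, starting at G.
Step 1: cheapest edge leaving the tree is F-G (2); add F.
Step 2: cheapest edge leaving the tree is E-G (8); add E.
Step 3: cheapest edge leaving the tree is C-E (5); add C.
Step 4: cheapest edge leaving the tree is C-D (2); add D.
Vertex order: G, F, E, C, D. The 5th vertex is D.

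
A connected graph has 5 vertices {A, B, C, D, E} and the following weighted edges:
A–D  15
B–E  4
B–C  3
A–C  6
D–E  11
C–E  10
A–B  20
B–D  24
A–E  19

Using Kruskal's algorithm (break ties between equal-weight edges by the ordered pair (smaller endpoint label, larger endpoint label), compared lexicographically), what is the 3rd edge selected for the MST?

Sort edges by weight, then run Kruskal:
B–C (3): add. Components now {A} {B,C} {D} {E}
B–E (4): add. Components now {A} {B,C,E} {D}
A–C (6): add. Components now {A,B,C,E} {D}
C–E (10): skip — C and E already connected.
D–E (11): add. Components now {A,B,C,D,E}
The 3rd edge added is A–C.

A-C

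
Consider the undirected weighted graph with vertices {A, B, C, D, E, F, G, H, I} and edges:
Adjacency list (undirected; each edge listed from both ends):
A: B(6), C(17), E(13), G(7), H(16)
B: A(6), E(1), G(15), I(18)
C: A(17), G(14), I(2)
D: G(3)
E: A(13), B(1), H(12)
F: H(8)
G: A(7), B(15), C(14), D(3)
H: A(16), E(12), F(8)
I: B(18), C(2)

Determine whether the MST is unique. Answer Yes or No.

Sort edges by weight, then run Kruskal:
B—E (1): add — endpoints in different components.
C—I (2): add — endpoints in different components.
D—G (3): add — endpoints in different components.
A—B (6): add — endpoints in different components.
A—G (7): add — endpoints in different components.
F—H (8): add — endpoints in different components.
E—H (12): add — endpoints in different components.
A—E (13): skip — A and E already connected.
C—G (14): add — endpoints in different components.
Every non-tree edge has weight strictly greater than the heaviest edge on the tree path between its endpoints, so the MST is unique.

Yes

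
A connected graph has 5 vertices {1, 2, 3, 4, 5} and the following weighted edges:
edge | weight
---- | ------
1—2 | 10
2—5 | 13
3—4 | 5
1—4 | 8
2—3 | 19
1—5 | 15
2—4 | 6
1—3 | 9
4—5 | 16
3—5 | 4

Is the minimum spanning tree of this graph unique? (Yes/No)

Yes

Sort edges by weight, then run Kruskal:
3—5 (4): add — endpoints in different components.
3—4 (5): add — endpoints in different components.
2—4 (6): add — endpoints in different components.
1—4 (8): add — endpoints in different components.
Every non-tree edge has weight strictly greater than the heaviest edge on the tree path between its endpoints, so the MST is unique.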